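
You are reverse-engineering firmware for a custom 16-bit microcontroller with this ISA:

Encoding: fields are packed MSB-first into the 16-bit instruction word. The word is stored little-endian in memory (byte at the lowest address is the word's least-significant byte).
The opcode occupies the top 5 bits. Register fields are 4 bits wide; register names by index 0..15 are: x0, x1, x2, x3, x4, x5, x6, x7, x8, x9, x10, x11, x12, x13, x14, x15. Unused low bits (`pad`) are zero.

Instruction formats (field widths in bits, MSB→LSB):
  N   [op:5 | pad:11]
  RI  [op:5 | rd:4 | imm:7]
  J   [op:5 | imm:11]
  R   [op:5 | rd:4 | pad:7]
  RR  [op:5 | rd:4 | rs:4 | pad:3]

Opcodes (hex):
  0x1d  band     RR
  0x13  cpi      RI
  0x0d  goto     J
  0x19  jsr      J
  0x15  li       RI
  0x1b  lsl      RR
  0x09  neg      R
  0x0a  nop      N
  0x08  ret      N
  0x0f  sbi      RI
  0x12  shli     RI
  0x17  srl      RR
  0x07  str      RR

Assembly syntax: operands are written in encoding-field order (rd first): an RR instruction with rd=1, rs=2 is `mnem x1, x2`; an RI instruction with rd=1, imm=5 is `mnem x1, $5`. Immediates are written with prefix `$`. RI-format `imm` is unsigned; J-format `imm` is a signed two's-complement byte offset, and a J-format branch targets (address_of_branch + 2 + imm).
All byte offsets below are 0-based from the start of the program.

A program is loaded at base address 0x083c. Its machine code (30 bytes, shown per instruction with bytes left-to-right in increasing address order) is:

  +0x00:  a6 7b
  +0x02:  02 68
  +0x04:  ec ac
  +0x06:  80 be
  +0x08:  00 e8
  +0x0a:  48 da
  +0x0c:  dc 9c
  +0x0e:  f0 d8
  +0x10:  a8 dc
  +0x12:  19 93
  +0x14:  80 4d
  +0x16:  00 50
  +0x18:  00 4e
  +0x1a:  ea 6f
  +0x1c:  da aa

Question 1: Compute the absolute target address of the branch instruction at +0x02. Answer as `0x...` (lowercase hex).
[02] 02 68 → 0x6802
  opcode bits[15:11]=0xd: goto/J
  imm@[10:0]=0x2 ⇒ $2
  target = base 0x083c + off 0x02 + 2 + imm 2 = 0x0842

0x0842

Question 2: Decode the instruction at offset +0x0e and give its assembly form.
@+0e  little-endian(f0 d8) = 0xd8f0
  top 5b → 0x1b → lsl [RR]
  rd: (w>>7)&0xf=0x1 → x1
  rs: (w>>3)&0xf=0xe → x14

lsl x1, x14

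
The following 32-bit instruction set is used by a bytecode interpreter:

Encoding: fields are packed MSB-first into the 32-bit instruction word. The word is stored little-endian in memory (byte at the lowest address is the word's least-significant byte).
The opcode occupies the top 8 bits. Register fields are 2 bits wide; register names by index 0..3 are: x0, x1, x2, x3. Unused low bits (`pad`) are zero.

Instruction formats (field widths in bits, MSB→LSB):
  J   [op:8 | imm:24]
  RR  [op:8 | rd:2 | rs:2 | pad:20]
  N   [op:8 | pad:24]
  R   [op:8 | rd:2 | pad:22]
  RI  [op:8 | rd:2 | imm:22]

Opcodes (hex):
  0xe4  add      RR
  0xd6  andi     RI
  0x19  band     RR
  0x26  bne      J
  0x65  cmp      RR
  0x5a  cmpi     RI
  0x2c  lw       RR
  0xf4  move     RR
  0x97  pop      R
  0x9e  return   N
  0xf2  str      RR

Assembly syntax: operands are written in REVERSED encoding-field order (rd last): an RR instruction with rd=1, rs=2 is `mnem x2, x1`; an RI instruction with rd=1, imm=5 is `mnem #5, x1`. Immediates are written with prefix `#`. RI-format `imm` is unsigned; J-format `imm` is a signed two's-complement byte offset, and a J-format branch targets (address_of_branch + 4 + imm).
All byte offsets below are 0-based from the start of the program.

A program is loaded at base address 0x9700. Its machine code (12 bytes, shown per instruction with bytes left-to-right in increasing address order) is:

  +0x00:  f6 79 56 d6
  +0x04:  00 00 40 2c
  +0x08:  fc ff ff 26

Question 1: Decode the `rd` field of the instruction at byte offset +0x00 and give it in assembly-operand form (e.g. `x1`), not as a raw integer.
off 0x00: read f6 79 56 d6 as little → 0xd65679f6
  op=0xd65679f6>>24=0xd6 ⇒ andi (RI)
  rd: (w>>22)&0x3=0x1 → x1
  imm: (w>>0)&0x3fffff=0x1679f6 → #1473014

x1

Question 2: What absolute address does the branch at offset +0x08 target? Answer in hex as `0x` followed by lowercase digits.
@+08  little-endian(fc ff ff 26) = 0x26fffffc
  top 8b → 0x26 → bne [J]
  imm@[23:0]=0xfffffc (s24→-4) ⇒ #-4
  target = base 0x9700 + off 0x08 + 4 + imm -4 = 0x9708

0x9708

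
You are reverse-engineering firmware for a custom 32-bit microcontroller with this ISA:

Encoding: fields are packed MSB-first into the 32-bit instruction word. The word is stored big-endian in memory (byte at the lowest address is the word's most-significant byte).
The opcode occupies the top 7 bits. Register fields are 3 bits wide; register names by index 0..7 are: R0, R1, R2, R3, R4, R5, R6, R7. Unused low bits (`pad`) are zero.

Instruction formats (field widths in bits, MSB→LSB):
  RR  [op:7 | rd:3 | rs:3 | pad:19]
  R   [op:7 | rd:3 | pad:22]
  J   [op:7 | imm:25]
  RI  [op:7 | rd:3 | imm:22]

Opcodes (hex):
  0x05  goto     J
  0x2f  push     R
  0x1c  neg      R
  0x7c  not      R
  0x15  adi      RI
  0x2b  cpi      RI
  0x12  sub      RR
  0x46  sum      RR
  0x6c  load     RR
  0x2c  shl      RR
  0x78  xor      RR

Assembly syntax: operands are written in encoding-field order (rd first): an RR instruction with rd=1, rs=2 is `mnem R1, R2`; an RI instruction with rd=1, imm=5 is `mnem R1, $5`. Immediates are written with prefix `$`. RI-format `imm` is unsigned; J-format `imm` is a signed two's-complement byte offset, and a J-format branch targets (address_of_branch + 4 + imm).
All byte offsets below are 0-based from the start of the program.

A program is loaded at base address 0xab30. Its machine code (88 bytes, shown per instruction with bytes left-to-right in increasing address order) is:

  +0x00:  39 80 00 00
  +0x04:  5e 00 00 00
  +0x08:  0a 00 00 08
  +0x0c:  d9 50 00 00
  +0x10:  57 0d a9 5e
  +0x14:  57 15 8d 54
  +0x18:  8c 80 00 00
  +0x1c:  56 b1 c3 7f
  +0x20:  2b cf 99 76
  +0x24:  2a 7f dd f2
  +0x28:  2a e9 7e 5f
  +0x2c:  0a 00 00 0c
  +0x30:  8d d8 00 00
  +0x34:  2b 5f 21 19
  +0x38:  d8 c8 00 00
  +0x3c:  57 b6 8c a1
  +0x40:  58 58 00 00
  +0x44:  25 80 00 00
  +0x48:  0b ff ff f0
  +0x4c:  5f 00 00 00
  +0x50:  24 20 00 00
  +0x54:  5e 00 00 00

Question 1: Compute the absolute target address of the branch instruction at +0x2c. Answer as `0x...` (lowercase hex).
0xab6c

@+2c  big-endian(0a 00 00 0c) = 0x0a00000c
  op=0x0a00000c>>25=0x5 ⇒ goto (J)
  imm: (w>>0)&0x1ffffff=0xc → $12
  target = base 0xab30 + off 0x2c + 4 + imm 12 = 0xab6c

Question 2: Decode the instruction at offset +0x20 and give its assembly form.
+0x20: 2b cf 99 76 ⇒ word 0x2bcf9976 (big)
  top 7b → 0x15 → adi [RI]
  [24:22] rd=7 = R7
  [21:0] imm=1022326 = $1022326

adi R7, $1022326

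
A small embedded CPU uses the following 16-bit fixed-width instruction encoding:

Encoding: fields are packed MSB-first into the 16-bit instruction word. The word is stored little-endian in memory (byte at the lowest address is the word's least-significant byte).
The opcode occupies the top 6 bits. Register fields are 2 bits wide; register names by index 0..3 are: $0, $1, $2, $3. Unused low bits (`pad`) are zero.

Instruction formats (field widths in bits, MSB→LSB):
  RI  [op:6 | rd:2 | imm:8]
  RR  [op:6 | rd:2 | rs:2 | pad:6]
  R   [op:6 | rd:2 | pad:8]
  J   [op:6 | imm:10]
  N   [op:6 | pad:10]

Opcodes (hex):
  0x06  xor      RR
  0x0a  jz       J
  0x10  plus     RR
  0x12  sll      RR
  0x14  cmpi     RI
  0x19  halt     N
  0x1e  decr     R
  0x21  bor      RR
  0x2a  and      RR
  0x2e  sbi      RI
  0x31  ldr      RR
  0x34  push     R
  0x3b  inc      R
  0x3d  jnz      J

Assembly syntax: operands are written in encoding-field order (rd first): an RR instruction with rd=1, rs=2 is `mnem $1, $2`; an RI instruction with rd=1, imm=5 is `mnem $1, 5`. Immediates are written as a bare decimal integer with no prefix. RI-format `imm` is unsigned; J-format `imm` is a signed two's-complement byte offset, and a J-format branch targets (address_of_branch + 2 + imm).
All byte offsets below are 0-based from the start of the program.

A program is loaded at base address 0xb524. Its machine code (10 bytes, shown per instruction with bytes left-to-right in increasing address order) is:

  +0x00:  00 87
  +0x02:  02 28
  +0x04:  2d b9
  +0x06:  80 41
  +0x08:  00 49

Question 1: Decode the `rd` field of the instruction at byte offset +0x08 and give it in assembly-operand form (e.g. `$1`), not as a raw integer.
$1

@+08  little-endian(00 49) = 0x4900
  op=0x4900>>10=0x12 ⇒ sll (RR)
  [9:8] rd=1 = $1
  [7:6] rs=0 = $0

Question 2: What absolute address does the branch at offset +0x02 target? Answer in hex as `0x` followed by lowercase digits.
0xb52a

+0x02: 02 28 ⇒ word 0x2802 (little)
  top 6b → 0xa → jz [J]
  imm: (w>>0)&0x3ff=0x2 → 2
  target = base 0xb524 + off 0x02 + 2 + imm 2 = 0xb52a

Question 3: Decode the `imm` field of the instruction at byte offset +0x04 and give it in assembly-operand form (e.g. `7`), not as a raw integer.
off 0x04: read 2d b9 as little → 0xb92d
  opcode bits[15:10]=0x2e: sbi/RI
  rd@[9:8]=0x1 ⇒ $1
  imm@[7:0]=0x2d ⇒ 45

45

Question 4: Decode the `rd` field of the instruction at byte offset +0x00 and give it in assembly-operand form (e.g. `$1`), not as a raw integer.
$3

@+00  little-endian(00 87) = 0x8700
  top 6b → 0x21 → bor [RR]
  rd: (w>>8)&0x3=0x3 → $3
  rs: (w>>6)&0x3=0x0 → $0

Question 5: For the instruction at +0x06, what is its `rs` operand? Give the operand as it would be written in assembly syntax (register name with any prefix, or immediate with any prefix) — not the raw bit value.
$2

off 0x06: read 80 41 as little → 0x4180
  opcode bits[15:10]=0x10: plus/RR
  rd: (w>>8)&0x3=0x1 → $1
  rs: (w>>6)&0x3=0x2 → $2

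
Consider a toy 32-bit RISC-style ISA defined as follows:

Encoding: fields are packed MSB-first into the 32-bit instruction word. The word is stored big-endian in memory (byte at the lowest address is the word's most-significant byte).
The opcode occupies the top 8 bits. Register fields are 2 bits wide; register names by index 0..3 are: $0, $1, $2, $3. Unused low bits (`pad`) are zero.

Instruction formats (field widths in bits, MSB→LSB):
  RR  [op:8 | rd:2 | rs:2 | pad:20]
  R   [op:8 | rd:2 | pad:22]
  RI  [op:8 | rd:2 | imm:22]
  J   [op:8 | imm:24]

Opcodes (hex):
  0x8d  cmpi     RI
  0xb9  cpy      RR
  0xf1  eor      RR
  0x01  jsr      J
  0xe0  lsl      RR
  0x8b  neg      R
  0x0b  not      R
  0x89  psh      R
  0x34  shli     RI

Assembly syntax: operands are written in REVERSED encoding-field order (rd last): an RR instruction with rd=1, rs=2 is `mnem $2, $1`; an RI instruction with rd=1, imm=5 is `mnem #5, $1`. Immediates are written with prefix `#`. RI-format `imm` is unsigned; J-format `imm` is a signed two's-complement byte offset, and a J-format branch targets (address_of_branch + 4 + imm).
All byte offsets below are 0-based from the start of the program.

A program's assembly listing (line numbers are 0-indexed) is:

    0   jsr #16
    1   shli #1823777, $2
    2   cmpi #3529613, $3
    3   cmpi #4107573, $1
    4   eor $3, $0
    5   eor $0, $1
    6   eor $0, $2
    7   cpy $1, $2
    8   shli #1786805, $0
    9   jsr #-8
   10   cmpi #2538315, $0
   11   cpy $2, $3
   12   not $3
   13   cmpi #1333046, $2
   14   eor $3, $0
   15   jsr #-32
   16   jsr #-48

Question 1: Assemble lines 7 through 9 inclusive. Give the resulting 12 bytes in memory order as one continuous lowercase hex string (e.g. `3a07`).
line 7 (cpy): pack op=0xb9:8|rd=2:2|rs=1:2|pad=0:20 = 0xb9900000; big→ b9 90 00 00
line 8 (shli): pack op=0x34:8|rd=0:2|imm=1786805:22 = 0x341b43b5; big→ 34 1b 43 b5
line 9 (jsr): pack op=0x1:8|imm=-8:24 = 0x01fffff8; big→ 01 ff ff f8

b9900000341b43b501fffff8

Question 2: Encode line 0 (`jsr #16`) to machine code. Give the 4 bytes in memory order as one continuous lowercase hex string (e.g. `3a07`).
01000010

L0: jsr op=0x1:8|imm=16:24 ⇒ 0x01000010 ⇒ big 01 00 00 10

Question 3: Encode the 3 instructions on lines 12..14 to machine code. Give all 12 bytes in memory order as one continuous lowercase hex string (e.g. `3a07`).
12. not fields op=0xb:8|rd=3:2|pad=0:22 → word 0bc00000h → 0b c0 00 00
13. cmpi fields op=0x8d:8|rd=2:2|imm=1333046:22 → word 8d945736h → 8d 94 57 36
14. eor fields op=0xf1:8|rd=0:2|rs=3:2|pad=0:20 → word f1300000h → f1 30 00 00

0bc000008d945736f1300000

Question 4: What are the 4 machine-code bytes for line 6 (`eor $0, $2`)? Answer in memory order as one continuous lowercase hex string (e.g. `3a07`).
6. eor fields op=0xf1:8|rd=2:2|rs=0:2|pad=0:20 → word f1800000h → f1 80 00 00

f1800000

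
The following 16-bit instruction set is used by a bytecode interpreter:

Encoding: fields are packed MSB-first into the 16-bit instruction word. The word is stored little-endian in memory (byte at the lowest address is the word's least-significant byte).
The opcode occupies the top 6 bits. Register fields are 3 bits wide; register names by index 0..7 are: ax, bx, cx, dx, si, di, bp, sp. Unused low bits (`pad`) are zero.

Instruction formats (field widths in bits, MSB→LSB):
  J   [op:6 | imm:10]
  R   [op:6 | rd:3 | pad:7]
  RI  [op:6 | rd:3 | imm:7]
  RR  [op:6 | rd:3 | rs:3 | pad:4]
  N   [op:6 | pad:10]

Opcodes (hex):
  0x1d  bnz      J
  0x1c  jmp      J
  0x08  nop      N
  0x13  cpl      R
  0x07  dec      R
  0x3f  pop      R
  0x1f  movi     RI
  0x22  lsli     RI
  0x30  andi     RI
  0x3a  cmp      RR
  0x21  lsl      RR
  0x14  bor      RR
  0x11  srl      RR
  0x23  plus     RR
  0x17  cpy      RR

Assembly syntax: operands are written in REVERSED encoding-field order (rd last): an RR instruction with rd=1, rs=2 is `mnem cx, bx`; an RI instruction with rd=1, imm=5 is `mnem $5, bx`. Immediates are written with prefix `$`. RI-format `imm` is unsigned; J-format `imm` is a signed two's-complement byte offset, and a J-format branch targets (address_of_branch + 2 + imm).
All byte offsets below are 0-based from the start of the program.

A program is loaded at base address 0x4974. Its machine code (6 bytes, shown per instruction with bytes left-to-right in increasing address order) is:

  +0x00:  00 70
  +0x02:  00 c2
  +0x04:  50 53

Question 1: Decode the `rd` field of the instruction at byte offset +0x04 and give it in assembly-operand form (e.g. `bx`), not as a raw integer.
+0x04: 50 53 ⇒ word 0x5350 (little)
  opcode bits[15:10]=0x14: bor/RR
  rd: (w>>7)&0x7=0x6 → bp
  rs: (w>>4)&0x7=0x5 → di

bp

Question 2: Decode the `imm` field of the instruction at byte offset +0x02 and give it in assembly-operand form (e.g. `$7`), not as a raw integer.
off 0x02: read 00 c2 as little → 0xc200
  op=0xc200>>10=0x30 ⇒ andi (RI)
  rd@[9:7]=0x4 ⇒ si
  imm@[6:0]=0x0 ⇒ $0

$0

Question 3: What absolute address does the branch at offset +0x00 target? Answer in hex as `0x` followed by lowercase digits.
0x4976

[00] 00 70 → 0x7000
  op=0x7000>>10=0x1c ⇒ jmp (J)
  imm: (w>>0)&0x3ff=0x0 → $0
  target = base 0x4974 + off 0x00 + 2 + imm 0 = 0x4976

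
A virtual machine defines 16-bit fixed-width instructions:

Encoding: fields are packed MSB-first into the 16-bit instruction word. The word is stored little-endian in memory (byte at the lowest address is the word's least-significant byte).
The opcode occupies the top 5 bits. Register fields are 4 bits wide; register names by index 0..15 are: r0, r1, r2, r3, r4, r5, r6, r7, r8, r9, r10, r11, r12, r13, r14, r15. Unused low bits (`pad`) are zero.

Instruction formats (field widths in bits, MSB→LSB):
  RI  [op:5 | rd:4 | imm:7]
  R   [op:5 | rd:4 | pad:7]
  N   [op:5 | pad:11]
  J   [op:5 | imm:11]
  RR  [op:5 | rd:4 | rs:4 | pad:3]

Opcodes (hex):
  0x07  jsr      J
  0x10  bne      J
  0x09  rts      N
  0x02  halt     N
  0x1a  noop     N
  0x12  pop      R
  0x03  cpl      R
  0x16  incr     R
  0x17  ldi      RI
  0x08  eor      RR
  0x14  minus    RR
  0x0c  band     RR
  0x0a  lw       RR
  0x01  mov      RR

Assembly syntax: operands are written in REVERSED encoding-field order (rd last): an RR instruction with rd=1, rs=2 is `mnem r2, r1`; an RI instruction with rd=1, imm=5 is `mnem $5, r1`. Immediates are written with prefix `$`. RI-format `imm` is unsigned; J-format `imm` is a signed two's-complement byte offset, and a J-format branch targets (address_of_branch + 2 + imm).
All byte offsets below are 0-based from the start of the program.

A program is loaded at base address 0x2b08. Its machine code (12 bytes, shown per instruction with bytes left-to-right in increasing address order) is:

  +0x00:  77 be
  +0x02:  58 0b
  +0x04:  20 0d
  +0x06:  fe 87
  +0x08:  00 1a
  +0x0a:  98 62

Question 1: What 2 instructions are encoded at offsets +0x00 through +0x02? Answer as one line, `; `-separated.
off 0x00: read 77 be as little → 0xbe77
  top 5b → 0x17 → ldi [RI]
  [10:7] rd=12 = r12
  [6:0] imm=119 = $119
off 0x02: read 58 0b as little → 0x0b58
  top 5b → 0x1 → mov [RR]
  [10:7] rd=6 = r6
  [6:3] rs=11 = r11

ldi $119, r12; mov r11, r6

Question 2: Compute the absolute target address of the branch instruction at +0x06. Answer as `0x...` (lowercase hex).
0x2b0e

+0x06: fe 87 ⇒ word 0x87fe (little)
  op=0x87fe>>11=0x10 ⇒ bne (J)
  [10:0] imm=2046 (s11→-2) = $-2
  target = base 0x2b08 + off 0x06 + 2 + imm -2 = 0x2b0e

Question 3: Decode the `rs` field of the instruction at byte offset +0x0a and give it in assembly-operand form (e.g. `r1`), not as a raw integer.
+0x0a: 98 62 ⇒ word 0x6298 (little)
  top 5b → 0xc → band [RR]
  rd: (w>>7)&0xf=0x5 → r5
  rs: (w>>3)&0xf=0x3 → r3

r3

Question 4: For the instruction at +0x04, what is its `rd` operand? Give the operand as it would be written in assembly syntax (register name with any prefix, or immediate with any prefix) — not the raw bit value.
r10

[04] 20 0d → 0x0d20
  top 5b → 0x1 → mov [RR]
  rd: (w>>7)&0xf=0xa → r10
  rs: (w>>3)&0xf=0x4 → r4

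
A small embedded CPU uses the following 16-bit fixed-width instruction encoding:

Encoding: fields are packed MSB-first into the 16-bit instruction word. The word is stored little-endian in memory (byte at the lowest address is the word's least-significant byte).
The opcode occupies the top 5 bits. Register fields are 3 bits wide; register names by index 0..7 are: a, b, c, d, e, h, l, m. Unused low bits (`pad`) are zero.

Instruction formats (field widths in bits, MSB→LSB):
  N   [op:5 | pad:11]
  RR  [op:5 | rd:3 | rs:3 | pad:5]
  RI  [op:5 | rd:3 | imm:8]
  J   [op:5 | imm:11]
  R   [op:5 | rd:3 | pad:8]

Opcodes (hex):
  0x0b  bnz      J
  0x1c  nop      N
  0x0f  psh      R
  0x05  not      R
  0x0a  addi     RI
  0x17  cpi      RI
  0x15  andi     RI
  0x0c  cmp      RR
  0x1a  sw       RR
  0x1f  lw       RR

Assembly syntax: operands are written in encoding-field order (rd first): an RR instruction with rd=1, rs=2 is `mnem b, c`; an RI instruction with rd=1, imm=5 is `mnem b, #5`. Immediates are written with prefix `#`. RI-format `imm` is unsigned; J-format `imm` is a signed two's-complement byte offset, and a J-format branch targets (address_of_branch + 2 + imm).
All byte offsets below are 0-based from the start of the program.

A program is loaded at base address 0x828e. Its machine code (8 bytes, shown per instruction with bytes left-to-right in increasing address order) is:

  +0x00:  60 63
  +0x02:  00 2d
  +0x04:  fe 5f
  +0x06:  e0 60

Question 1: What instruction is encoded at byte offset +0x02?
off 0x02: read 00 2d as little → 0x2d00
  top 5b → 0x5 → not [R]
  [10:8] rd=5 = h

not h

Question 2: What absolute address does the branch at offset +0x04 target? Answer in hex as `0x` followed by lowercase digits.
0x8292

@+04  little-endian(fe 5f) = 0x5ffe
  top 5b → 0xb → bnz [J]
  imm@[10:0]=0x7fe (s11→-2) ⇒ #-2
  target = base 0x828e + off 0x04 + 2 + imm -2 = 0x8292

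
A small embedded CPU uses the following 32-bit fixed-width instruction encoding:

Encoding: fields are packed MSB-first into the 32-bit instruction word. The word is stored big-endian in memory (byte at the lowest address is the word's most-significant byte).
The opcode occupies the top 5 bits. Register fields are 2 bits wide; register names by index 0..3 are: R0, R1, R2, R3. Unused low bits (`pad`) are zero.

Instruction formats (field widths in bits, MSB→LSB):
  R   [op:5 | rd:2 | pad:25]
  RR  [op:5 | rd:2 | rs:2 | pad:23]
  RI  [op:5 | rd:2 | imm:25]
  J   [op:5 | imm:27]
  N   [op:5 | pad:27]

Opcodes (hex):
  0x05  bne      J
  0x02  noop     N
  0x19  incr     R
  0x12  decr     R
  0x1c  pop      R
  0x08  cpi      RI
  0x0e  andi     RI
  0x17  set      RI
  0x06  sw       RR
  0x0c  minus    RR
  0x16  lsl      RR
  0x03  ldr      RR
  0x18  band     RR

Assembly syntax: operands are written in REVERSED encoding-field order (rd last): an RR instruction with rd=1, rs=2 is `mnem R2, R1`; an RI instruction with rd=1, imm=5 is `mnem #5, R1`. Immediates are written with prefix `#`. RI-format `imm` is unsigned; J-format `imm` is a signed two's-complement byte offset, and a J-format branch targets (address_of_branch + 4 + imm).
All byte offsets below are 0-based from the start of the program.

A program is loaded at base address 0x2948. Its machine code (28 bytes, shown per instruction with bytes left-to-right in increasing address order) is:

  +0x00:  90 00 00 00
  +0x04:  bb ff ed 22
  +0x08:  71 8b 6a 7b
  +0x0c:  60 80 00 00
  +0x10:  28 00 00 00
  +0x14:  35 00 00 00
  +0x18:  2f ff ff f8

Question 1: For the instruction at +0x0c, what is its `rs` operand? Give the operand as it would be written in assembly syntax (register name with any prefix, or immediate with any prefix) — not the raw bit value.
R1

@+0c  big-endian(60 80 00 00) = 0x60800000
  op=0x60800000>>27=0xc ⇒ minus (RR)
  rd@[26:25]=0x0 ⇒ R0
  rs@[24:23]=0x1 ⇒ R1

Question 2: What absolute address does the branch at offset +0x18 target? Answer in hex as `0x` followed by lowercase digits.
0x295c

@+18  big-endian(2f ff ff f8) = 0x2ffffff8
  op=0x2ffffff8>>27=0x5 ⇒ bne (J)
  [26:0] imm=134217720 (s27→-8) = #-8
  target = base 0x2948 + off 0x18 + 4 + imm -8 = 0x295c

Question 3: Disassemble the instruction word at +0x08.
andi #25913979, R0

[08] 71 8b 6a 7b → 0x718b6a7b
  op=0x718b6a7b>>27=0xe ⇒ andi (RI)
  rd: (w>>25)&0x3=0x0 → R0
  imm: (w>>0)&0x1ffffff=0x18b6a7b → #25913979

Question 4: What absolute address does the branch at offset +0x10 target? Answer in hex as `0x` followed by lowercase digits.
0x295c

@+10  big-endian(28 00 00 00) = 0x28000000
  opcode bits[31:27]=0x5: bne/J
  imm: (w>>0)&0x7ffffff=0x0 → #0
  target = base 0x2948 + off 0x10 + 4 + imm 0 = 0x295c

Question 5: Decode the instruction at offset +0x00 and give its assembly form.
decr R0

@+00  big-endian(90 00 00 00) = 0x90000000
  top 5b → 0x12 → decr [R]
  rd@[26:25]=0x0 ⇒ R0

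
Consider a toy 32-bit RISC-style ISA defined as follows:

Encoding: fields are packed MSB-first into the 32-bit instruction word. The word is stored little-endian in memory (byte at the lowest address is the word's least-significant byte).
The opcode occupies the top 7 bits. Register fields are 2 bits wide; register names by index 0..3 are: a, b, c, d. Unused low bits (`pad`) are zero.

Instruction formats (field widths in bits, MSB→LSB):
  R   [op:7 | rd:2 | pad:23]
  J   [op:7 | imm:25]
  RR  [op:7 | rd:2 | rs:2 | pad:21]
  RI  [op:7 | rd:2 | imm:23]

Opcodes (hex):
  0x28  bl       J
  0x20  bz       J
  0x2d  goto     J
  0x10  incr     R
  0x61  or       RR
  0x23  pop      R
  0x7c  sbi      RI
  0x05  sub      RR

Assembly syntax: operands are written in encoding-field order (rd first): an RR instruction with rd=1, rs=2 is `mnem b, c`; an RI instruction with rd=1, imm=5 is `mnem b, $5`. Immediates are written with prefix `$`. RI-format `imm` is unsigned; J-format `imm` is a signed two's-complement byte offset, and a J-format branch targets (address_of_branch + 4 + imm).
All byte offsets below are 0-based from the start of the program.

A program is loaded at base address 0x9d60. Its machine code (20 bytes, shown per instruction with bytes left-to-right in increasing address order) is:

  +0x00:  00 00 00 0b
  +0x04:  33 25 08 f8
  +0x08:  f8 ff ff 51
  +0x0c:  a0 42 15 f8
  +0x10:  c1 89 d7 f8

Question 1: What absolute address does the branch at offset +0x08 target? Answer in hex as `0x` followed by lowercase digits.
off 0x08: read f8 ff ff 51 as little → 0x51fffff8
  opcode bits[31:25]=0x28: bl/J
  [24:0] imm=33554424 (s25→-8) = $-8
  target = base 0x9d60 + off 0x08 + 4 + imm -8 = 0x9d64

0x9d64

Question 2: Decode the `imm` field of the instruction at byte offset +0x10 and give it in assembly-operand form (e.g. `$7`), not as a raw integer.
$5736897

+0x10: c1 89 d7 f8 ⇒ word 0xf8d789c1 (little)
  op=0xf8d789c1>>25=0x7c ⇒ sbi (RI)
  rd: (w>>23)&0x3=0x1 → b
  imm: (w>>0)&0x7fffff=0x5789c1 → $5736897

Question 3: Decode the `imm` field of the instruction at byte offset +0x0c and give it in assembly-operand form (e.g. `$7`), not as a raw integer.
$1393312

+0x0c: a0 42 15 f8 ⇒ word 0xf81542a0 (little)
  top 7b → 0x7c → sbi [RI]
  [24:23] rd=0 = a
  [22:0] imm=1393312 = $1393312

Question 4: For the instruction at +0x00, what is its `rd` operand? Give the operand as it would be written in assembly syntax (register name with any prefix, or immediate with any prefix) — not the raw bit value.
[00] 00 00 00 0b → 0x0b000000
  top 7b → 0x5 → sub [RR]
  [24:23] rd=2 = c
  [22:21] rs=0 = a

c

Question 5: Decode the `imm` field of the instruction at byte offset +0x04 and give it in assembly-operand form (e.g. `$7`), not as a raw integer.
[04] 33 25 08 f8 → 0xf8082533
  op=0xf8082533>>25=0x7c ⇒ sbi (RI)
  rd: (w>>23)&0x3=0x0 → a
  imm: (w>>0)&0x7fffff=0x82533 → $533811

$533811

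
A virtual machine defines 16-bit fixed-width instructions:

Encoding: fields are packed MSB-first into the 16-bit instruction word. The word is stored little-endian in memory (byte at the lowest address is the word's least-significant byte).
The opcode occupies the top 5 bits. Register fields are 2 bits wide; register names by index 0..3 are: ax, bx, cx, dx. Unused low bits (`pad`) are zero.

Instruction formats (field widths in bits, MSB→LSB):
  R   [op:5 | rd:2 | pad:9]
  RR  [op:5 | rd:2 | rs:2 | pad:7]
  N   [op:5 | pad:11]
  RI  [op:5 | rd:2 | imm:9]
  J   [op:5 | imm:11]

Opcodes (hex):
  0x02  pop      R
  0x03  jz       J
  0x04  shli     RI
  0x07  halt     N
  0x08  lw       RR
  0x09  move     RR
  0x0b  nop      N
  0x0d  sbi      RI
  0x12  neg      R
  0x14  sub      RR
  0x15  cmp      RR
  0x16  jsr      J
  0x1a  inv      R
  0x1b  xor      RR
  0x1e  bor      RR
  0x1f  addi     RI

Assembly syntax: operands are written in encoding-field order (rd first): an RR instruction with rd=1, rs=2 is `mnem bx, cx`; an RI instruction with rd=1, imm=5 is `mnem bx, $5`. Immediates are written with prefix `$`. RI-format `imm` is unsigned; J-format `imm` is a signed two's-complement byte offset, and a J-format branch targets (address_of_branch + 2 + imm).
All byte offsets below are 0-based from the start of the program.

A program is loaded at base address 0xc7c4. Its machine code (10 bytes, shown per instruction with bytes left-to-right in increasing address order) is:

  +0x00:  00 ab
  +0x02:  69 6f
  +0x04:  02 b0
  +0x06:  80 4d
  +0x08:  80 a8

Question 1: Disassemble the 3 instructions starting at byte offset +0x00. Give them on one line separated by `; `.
[00] 00 ab → 0xab00
  top 5b → 0x15 → cmp [RR]
  rd@[10:9]=0x1 ⇒ bx
  rs@[8:7]=0x2 ⇒ cx
[02] 69 6f → 0x6f69
  top 5b → 0xd → sbi [RI]
  rd@[10:9]=0x3 ⇒ dx
  imm@[8:0]=0x169 ⇒ $361
[04] 02 b0 → 0xb002
  top 5b → 0x16 → jsr [J]
  imm@[10:0]=0x2 ⇒ $2

cmp bx, cx; sbi dx, $361; jsr $2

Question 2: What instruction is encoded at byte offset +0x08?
@+08  little-endian(80 a8) = 0xa880
  top 5b → 0x15 → cmp [RR]
  rd@[10:9]=0x0 ⇒ ax
  rs@[8:7]=0x1 ⇒ bx

cmp ax, bx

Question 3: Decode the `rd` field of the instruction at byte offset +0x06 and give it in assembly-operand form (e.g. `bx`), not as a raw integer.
cx

[06] 80 4d → 0x4d80
  op=0x4d80>>11=0x9 ⇒ move (RR)
  [10:9] rd=2 = cx
  [8:7] rs=3 = dx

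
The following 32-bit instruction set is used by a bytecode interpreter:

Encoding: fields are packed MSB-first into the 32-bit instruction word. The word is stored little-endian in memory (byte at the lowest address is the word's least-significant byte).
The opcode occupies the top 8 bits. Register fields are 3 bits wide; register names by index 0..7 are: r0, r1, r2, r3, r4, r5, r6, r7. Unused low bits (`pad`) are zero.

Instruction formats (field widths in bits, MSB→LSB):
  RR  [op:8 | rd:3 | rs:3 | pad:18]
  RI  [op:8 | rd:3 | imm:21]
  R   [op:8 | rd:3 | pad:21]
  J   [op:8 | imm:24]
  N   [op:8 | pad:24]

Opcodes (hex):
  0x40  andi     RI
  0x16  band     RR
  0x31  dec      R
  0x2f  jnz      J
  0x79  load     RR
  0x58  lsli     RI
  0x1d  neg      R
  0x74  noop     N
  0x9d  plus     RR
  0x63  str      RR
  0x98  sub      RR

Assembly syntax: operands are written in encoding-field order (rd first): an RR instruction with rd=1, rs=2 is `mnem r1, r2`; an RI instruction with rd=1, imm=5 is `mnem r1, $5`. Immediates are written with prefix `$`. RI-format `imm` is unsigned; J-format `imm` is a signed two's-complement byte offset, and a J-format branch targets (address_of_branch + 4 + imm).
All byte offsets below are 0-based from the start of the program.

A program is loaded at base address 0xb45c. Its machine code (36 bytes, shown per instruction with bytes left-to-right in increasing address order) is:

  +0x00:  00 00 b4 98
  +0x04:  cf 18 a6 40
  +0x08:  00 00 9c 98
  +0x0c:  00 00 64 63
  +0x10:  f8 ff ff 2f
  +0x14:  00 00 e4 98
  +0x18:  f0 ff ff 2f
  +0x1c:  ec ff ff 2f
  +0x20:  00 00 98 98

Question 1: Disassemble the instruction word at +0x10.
jnz $-8

[10] f8 ff ff 2f → 0x2ffffff8
  opcode bits[31:24]=0x2f: jnz/J
  [23:0] imm=16777208 (s24→-8) = $-8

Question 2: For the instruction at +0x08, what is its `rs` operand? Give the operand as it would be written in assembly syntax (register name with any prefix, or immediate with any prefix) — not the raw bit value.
@+08  little-endian(00 00 9c 98) = 0x989c0000
  top 8b → 0x98 → sub [RR]
  [23:21] rd=4 = r4
  [20:18] rs=7 = r7

r7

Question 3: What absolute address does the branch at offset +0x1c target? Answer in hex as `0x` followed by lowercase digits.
[1c] ec ff ff 2f → 0x2fffffec
  top 8b → 0x2f → jnz [J]
  imm: (w>>0)&0xffffff=0xffffec (s24→-20) → $-20
  target = base 0xb45c + off 0x1c + 4 + imm -20 = 0xb468

0xb468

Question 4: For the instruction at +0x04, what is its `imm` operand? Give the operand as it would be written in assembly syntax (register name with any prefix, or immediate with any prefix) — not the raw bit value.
$399567

@+04  little-endian(cf 18 a6 40) = 0x40a618cf
  top 8b → 0x40 → andi [RI]
  rd: (w>>21)&0x7=0x5 → r5
  imm: (w>>0)&0x1fffff=0x618cf → $399567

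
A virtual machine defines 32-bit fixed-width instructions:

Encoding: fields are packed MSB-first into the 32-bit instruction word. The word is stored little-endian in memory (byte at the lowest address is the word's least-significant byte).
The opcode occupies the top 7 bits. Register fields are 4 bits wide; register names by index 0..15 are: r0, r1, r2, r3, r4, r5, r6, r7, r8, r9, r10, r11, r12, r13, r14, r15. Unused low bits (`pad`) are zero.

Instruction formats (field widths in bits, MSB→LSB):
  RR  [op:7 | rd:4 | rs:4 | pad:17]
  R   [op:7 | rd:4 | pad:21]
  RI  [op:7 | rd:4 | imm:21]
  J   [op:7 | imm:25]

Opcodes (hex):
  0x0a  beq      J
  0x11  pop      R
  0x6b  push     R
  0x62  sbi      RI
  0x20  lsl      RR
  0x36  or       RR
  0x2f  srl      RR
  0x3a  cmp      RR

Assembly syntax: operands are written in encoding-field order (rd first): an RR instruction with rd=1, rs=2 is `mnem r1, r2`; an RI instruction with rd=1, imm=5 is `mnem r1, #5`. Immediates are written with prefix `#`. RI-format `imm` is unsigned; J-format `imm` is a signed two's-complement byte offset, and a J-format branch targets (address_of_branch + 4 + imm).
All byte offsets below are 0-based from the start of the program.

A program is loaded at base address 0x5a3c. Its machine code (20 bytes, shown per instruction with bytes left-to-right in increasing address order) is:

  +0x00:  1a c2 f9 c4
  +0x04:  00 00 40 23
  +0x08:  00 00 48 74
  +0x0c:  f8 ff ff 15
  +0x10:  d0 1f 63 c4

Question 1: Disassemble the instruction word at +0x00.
+0x00: 1a c2 f9 c4 ⇒ word 0xc4f9c21a (little)
  opcode bits[31:25]=0x62: sbi/RI
  rd@[24:21]=0x7 ⇒ r7
  imm@[20:0]=0x19c21a ⇒ #1688090

sbi r7, #1688090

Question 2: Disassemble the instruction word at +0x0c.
beq #-8

+0x0c: f8 ff ff 15 ⇒ word 0x15fffff8 (little)
  op=0x15fffff8>>25=0xa ⇒ beq (J)
  [24:0] imm=33554424 (s25→-8) = #-8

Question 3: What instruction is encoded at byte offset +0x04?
+0x04: 00 00 40 23 ⇒ word 0x23400000 (little)
  op=0x23400000>>25=0x11 ⇒ pop (R)
  [24:21] rd=10 = r10

pop r10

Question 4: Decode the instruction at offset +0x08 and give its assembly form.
off 0x08: read 00 00 48 74 as little → 0x74480000
  opcode bits[31:25]=0x3a: cmp/RR
  [24:21] rd=2 = r2
  [20:17] rs=4 = r4

cmp r2, r4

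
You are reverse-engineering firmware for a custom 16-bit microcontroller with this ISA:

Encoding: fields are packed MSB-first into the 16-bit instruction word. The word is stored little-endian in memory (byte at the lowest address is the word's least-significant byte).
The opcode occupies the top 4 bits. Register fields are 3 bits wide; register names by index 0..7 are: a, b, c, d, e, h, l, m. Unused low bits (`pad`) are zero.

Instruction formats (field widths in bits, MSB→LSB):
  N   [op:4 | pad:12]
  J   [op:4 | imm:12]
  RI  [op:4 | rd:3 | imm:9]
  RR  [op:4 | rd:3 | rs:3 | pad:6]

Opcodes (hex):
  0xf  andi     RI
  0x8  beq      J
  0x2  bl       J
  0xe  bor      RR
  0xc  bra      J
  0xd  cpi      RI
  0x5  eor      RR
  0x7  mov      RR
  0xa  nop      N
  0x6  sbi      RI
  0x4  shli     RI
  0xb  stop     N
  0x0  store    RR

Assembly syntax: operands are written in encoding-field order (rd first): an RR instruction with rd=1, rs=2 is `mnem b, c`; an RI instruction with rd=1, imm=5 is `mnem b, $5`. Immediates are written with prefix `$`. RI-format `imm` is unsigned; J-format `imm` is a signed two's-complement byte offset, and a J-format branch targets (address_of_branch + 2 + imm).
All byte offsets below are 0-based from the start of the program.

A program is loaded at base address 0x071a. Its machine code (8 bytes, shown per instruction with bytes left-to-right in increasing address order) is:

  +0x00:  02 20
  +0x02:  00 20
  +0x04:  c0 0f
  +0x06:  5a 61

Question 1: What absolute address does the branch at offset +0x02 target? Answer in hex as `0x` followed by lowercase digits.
+0x02: 00 20 ⇒ word 0x2000 (little)
  op=0x2000>>12=0x2 ⇒ bl (J)
  [11:0] imm=0 = $0
  target = base 0x071a + off 0x02 + 2 + imm 0 = 0x071e

0x071e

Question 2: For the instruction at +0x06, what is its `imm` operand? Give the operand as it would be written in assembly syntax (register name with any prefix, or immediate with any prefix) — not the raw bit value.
$346

@+06  little-endian(5a 61) = 0x615a
  opcode bits[15:12]=0x6: sbi/RI
  rd@[11:9]=0x0 ⇒ a
  imm@[8:0]=0x15a ⇒ $346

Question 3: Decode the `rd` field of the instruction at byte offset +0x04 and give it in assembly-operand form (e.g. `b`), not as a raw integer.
m

+0x04: c0 0f ⇒ word 0x0fc0 (little)
  op=0x0fc0>>12=0x0 ⇒ store (RR)
  [11:9] rd=7 = m
  [8:6] rs=7 = m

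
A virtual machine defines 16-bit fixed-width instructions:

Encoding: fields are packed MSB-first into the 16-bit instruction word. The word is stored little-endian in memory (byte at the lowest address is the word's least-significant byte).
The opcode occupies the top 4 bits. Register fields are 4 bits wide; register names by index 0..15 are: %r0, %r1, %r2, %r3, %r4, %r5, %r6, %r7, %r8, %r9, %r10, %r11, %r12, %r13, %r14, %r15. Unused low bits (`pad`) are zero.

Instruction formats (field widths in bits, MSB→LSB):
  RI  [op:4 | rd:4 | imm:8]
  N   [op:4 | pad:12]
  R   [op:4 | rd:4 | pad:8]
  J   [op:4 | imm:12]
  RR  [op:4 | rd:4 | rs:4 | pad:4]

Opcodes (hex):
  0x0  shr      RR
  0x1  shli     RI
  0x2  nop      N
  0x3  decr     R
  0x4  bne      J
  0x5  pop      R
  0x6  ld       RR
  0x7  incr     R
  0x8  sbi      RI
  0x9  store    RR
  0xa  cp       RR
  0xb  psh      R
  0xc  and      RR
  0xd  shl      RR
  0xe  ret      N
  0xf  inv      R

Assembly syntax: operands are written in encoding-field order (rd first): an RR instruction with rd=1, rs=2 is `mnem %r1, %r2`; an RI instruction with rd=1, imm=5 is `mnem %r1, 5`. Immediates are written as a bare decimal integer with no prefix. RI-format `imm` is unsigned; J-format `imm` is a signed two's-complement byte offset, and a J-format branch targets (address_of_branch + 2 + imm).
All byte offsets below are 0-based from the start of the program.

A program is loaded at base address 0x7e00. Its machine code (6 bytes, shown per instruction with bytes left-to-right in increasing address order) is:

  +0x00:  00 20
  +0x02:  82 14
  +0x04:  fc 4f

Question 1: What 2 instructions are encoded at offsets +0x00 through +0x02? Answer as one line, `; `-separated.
nop; shli %r4, 130

@+00  little-endian(00 20) = 0x2000
  top 4b → 0x2 → nop [N]
@+02  little-endian(82 14) = 0x1482
  top 4b → 0x1 → shli [RI]
  rd: (w>>8)&0xf=0x4 → %r4
  imm: (w>>0)&0xff=0x82 → 130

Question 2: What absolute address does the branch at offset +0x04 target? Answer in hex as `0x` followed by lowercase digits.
[04] fc 4f → 0x4ffc
  opcode bits[15:12]=0x4: bne/J
  imm@[11:0]=0xffc (s12→-4) ⇒ -4
  target = base 0x7e00 + off 0x04 + 2 + imm -4 = 0x7e02

0x7e02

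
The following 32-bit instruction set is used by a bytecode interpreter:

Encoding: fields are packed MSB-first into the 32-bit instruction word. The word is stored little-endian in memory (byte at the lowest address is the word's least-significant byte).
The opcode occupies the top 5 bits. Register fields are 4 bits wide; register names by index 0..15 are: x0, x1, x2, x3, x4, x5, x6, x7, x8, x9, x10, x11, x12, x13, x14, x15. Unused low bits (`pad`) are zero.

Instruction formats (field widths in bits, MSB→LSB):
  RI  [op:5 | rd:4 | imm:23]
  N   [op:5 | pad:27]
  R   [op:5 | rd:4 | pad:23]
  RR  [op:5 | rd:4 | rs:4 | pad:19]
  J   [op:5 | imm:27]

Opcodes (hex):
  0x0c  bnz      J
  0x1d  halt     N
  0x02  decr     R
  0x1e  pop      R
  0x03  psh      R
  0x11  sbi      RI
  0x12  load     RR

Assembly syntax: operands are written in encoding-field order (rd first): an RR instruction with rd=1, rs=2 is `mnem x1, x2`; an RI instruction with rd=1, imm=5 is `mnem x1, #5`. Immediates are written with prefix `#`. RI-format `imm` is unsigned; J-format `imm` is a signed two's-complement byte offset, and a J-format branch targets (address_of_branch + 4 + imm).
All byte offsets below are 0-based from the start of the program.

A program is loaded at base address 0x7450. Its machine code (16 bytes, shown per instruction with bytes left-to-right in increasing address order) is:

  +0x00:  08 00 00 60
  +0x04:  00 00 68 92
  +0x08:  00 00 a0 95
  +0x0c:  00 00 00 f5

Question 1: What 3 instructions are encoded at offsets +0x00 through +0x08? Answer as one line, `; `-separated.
bnz #8; load x4, x13; load x11, x4

@+00  little-endian(08 00 00 60) = 0x60000008
  top 5b → 0xc → bnz [J]
  imm@[26:0]=0x8 ⇒ #8
@+04  little-endian(00 00 68 92) = 0x92680000
  top 5b → 0x12 → load [RR]
  rd@[26:23]=0x4 ⇒ x4
  rs@[22:19]=0xd ⇒ x13
@+08  little-endian(00 00 a0 95) = 0x95a00000
  top 5b → 0x12 → load [RR]
  rd@[26:23]=0xb ⇒ x11
  rs@[22:19]=0x4 ⇒ x4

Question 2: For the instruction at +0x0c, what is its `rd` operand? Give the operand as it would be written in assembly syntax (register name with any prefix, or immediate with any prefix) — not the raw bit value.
@+0c  little-endian(00 00 00 f5) = 0xf5000000
  opcode bits[31:27]=0x1e: pop/R
  [26:23] rd=10 = x10

x10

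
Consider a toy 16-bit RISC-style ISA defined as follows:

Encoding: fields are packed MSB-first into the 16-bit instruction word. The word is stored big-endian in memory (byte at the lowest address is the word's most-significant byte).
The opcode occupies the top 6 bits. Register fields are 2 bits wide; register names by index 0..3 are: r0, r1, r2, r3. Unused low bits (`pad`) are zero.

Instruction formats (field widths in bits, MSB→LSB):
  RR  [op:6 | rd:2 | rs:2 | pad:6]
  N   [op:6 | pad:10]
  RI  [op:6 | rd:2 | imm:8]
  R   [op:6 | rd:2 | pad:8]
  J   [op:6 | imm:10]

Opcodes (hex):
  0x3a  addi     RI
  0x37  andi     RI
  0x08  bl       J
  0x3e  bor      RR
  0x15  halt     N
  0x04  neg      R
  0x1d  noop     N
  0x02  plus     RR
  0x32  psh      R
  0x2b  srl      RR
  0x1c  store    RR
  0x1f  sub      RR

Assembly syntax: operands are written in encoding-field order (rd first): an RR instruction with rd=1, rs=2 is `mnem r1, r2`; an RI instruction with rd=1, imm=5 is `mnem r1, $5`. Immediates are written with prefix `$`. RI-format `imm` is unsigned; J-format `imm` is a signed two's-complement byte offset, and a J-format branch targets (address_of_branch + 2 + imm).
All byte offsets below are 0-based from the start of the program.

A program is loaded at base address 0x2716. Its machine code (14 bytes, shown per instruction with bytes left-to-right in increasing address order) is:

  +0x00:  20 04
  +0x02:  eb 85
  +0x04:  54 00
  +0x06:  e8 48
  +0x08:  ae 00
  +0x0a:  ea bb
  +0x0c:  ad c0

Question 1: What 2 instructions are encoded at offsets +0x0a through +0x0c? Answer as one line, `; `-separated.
off 0x0a: read ea bb as big → 0xeabb
  op=0xeabb>>10=0x3a ⇒ addi (RI)
  [9:8] rd=2 = r2
  [7:0] imm=187 = $187
off 0x0c: read ad c0 as big → 0xadc0
  op=0xadc0>>10=0x2b ⇒ srl (RR)
  [9:8] rd=1 = r1
  [7:6] rs=3 = r3

addi r2, $187; srl r1, r3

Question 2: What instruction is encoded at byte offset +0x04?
halt

+0x04: 54 00 ⇒ word 0x5400 (big)
  opcode bits[15:10]=0x15: halt/N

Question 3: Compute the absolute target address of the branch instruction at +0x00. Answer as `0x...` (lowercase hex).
off 0x00: read 20 04 as big → 0x2004
  op=0x2004>>10=0x8 ⇒ bl (J)
  imm@[9:0]=0x4 ⇒ $4
  target = base 0x2716 + off 0x00 + 2 + imm 4 = 0x271c

0x271c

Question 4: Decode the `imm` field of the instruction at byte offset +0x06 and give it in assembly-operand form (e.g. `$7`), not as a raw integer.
@+06  big-endian(e8 48) = 0xe848
  top 6b → 0x3a → addi [RI]
  [9:8] rd=0 = r0
  [7:0] imm=72 = $72

$72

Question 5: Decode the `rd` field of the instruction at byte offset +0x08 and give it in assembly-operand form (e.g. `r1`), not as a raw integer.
off 0x08: read ae 00 as big → 0xae00
  top 6b → 0x2b → srl [RR]
  rd@[9:8]=0x2 ⇒ r2
  rs@[7:6]=0x0 ⇒ r0

r2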